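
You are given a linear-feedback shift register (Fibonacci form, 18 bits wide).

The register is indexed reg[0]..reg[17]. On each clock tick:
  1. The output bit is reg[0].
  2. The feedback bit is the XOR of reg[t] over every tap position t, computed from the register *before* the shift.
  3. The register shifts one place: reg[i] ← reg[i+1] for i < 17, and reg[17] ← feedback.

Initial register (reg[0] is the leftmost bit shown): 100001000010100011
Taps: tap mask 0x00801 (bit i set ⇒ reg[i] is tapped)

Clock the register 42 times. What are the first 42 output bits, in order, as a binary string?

step | reg (before) | out | fb
   0 | 100001000010100011 | 1 | 1
   1 | 000010000101000111 | 0 | 1
   2 | 000100001010001111 | 0 | 0
   3 | 001000010100011110 | 0 | 0
   4 | 010000101000111100 | 0 | 0
   5 | 100001010001111000 | 1 | 0
   6 | 000010100011110000 | 0 | 1
   7 | 000101000111100001 | 0 | 1
   8 | 001010001111000011 | 0 | 1
   9 | 010100011110000111 | 0 | 0
  10 | 101000111100001110 | 1 | 1
  11 | 010001111000011101 | 0 | 0
  12 | 100011110000111010 | 1 | 1
  13 | 000111100001110101 | 0 | 1
  14 | 001111000011101011 | 0 | 1
  15 | 011110000111010111 | 0 | 1
  16 | 111100001110101111 | 1 | 1
  17 | 111000011101011111 | 1 | 0
  18 | 110000111010111110 | 1 | 1
  19 | 100001110101111101 | 1 | 0
  20 | 000011101011111010 | 0 | 1
  21 | 000111010111110101 | 0 | 1
  22 | 001110101111101011 | 0 | 1
  23 | 011101011111010111 | 0 | 1
  24 | 111010111110101111 | 1 | 1
  25 | 110101111101011111 | 1 | 0
  26 | 101011111010111110 | 1 | 1
  27 | 010111110101111101 | 0 | 1
  28 | 101111101011111011 | 1 | 0
  29 | 011111010111110110 | 0 | 1
  30 | 111110101111101101 | 1 | 0
  31 | 111101011111011010 | 1 | 0
  32 | 111010111110110100 | 1 | 1
  33 | 110101111101101001 | 1 | 0
  34 | 101011111011010010 | 1 | 0
  35 | 010111110110100100 | 0 | 0
  36 | 101111101101001000 | 1 | 0
  37 | 011111011010010000 | 0 | 0
  38 | 111110110100100000 | 1 | 1
  39 | 111101101001000001 | 1 | 0
  40 | 111011010010000010 | 1 | 1
  41 | 110110100100000101 | 1 | 1

100001000010100011110000111010111110101111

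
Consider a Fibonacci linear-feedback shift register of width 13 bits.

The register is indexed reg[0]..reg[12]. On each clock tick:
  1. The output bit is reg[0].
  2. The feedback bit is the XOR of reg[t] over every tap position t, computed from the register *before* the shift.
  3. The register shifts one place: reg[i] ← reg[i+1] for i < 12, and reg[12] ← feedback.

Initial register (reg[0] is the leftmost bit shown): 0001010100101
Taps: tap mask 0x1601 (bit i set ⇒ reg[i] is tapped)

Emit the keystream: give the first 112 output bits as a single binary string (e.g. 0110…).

tick  register→output (feedback)
  0  0001010100101→0 (0)
  1  0010101001010→0 (1)
  2  0101010010101→0 (0)
  3  1010100101010→1 (0)
  4  0101001010100→0 (1)
  5  1010010101001→1 (1)
  6  0100101010011→0 (1)
  7  1001010100111→1 (1)
  8  0010101001111→0 (1)
  9  0101010011111→0 (1)
 10  1010100111111→1 (0)
 11  0101001111110→0 (0)
 12  1010011111100→1 (1)
 13  0100111111001→0 (0)
 14  1001111110010→1 (1)
 15  0011111100101→0 (0)
 16  0111111001010→0 (1)
 17  1111110010101→1 (1)
 18  1111100101011→1 (1)
 19  1111001010111→1 (1)
 20  1110010101111→1 (0)
 21  1100101011110→1 (1)
 22  1001010111101→1 (0)
 23  0010101111010→0 (1)
 24  0101011110101→0 (0)
 25  1010111101010→1 (0)
 26  0101111010100→0 (1)
 27  1011110101001→1 (1)
 28  0111101010011→0 (1)
 29  1111010100111→1 (1)
 30  1110101001111→1 (0)
 31  1101010011110→1 (1)
 32  1010100111101→1 (0)
 33  0101001111010→0 (1)
 34  1010011110101→1 (1)
 35  0100111101011→0 (0)
 36  1001111010110→1 (0)
 37  0011110101100→0 (0)
 38  0111101011000→0 (1)
 39  1111010110001→1 (0)
 40  1110101100010→1 (1)
 41  1101011000101→1 (1)
 42  1010110001011→1 (1)
 43  0101100010111→0 (0)
 44  1011000101110→1 (1)
 45  0110001011101→0 (1)
 46  1100010111011→1 (1)
 47  1000101110111→1 (1)
 48  0001011101111→0 (1)
 49  0010111011111→0 (1)
 50  0101110111111→0 (1)
 51  1011101111111→1 (0)
 52  0111011111110→0 (0)
 53  1110111111100→1 (1)
 54  1101111111001→1 (1)
 55  1011111110011→1 (0)
 56  0111111100110→0 (1)
 57  1111111001101→1 (0)
 58  1111110011010→1 (0)
 59  1111100110100→1 (0)
 60  1111001101000→1 (0)
 61  1110011010000→1 (1)
 62  1100110100001→1 (0)
 63  1001101000010→1 (1)
 64  0011010000101→0 (0)
 65  0110100001010→0 (1)
 66  1101000010101→1 (1)
 67  1010000101011→1 (1)
 68  0100001010111→0 (0)
 69  1000010101110→1 (1)
 70  0000101011101→0 (1)
 71  0001010111011→0 (0)
 72  0010101110110→0 (1)
 73  0101011101101→0 (1)
 74  1010111011011→1 (1)
 75  0101110110111→0 (0)
 76  1011101101110→1 (1)
 77  0111011011101→0 (1)
 78  1110110111011→1 (1)
 79  1101101110111→1 (1)
 80  1011011101111→1 (0)
 81  0110111011110→0 (0)
 82  1101110111100→1 (1)
 83  1011101111001→1 (1)
 84  0111011110011→0 (1)
 85  1110111100111→1 (1)
 86  1101111001111→1 (0)
 87  1011110011110→1 (1)
 88  0111100111101→0 (1)
 89  1111001111011→1 (1)
 90  1110011110111→1 (1)
 91  1100111101111→1 (0)
 92  1001111011110→1 (1)
 93  0011110111101→0 (1)
 94  0111101111011→0 (0)
 95  1111011110110→1 (0)
 96  1110111101100→1 (1)
 97  1101111011001→1 (1)
 98  1011110110011→1 (0)
 99  0111101100110→0 (1)
100  1111011001101→1 (0)
101  1110110011010→1 (0)
102  1101100110100→1 (0)
103  1011001101000→1 (0)
104  0110011010000→0 (0)
105  1100110100000→1 (1)
106  1001101000001→1 (0)
107  0011010000010→0 (0)
108  0110100000100→0 (1)
109  1101000001001→1 (1)
110  1010000010011→1 (0)
111  0100000100110→0 (1)

0001010100101010011111100101011110101001111010110001011101111111001101000010101110110111011110011110111101100110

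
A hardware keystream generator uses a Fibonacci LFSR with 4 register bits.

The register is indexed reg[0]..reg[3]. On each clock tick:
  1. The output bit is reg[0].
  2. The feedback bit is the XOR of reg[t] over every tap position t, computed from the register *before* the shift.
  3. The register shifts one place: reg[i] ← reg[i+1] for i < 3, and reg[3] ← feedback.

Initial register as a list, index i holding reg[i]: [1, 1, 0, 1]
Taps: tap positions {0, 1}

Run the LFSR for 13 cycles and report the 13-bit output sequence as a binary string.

tick  register→output (feedback)
  0  1101→1 (0)
  1  1010→1 (1)
  2  0101→0 (1)
  3  1011→1 (1)
  4  0111→0 (1)
  5  1111→1 (0)
  6  1110→1 (0)
  7  1100→1 (0)
  8  1000→1 (1)
  9  0001→0 (0)
 10  0010→0 (0)
 11  0100→0 (1)
 12  1001→1 (1)

1101011110001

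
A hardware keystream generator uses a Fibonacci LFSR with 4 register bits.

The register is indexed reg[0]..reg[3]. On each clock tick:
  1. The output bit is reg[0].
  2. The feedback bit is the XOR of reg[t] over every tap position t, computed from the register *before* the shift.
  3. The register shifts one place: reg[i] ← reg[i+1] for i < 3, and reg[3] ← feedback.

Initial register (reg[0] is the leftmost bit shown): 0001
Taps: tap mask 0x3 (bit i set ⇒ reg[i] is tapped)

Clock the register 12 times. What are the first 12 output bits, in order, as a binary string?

000100110101

k : reg_k → out_k, fb_k
0: 0001 → 0, fb=0
1: 0010 → 0, fb=0
2: 0100 → 0, fb=1
3: 1001 → 1, fb=1
4: 0011 → 0, fb=0
5: 0110 → 0, fb=1
6: 1101 → 1, fb=0
7: 1010 → 1, fb=1
8: 0101 → 0, fb=1
9: 1011 → 1, fb=1
10: 0111 → 0, fb=1
11: 1111 → 1, fb=0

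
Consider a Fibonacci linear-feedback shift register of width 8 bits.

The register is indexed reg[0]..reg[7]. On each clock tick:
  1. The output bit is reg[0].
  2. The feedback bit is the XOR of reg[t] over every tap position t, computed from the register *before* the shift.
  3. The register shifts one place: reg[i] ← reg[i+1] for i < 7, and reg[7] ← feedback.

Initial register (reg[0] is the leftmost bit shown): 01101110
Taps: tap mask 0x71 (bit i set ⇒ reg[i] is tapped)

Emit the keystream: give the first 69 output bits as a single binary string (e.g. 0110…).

tick  register→output (feedback)
  0  01101110→0 (1)
  1  11011101→1 (1)
  2  10111011→1 (1)
  3  01110111→0 (0)
  4  11101110→1 (0)
  5  11011100→1 (1)
  6  10111001→1 (0)
  7  01110010→0 (1)
  8  11100101→1 (0)
  9  11001010→1 (1)
 10  10010101→1 (0)
 11  00101010→0 (0)
 12  01010100→0 (1)
 13  10101001→1 (0)
 14  01010010→0 (1)
 15  10100101→1 (0)
 16  01001010→0 (0)
 17  10010100→1 (0)
 18  00101000→0 (1)
 19  01010001→0 (0)
 20  10100010→1 (0)
 21  01000100→0 (1)
 22  10001001→1 (0)
 23  00010010→0 (1)
 24  00100101→0 (1)
 25  01001011→0 (0)
 26  10010110→1 (1)
 27  00101101→0 (0)
 28  01011010→0 (0)
 29  10110100→1 (0)
 30  01101000→0 (1)
 31  11010001→1 (1)
 32  10100011→1 (0)
 33  01000110→0 (0)
 34  10001100→1 (1)
 35  00011001→0 (1)
 36  00110011→0 (1)
 37  01100111→0 (0)
 38  11001110→1 (0)
 39  10011100→1 (1)
 40  00111001→0 (1)
 41  01110011→0 (1)
 42  11100111→1 (1)
 43  11001111→1 (0)
 44  10011110→1 (0)
 45  00111100→0 (0)
 46  01111000→0 (1)
 47  11110001→1 (1)
 48  11100011→1 (0)
 49  11000110→1 (1)
 50  10001101→1 (1)
 51  00011011→0 (0)
 52  00110110→0 (0)
 53  01101100→0 (0)
 54  11011000→1 (0)
 55  10110000→1 (1)
 56  01100001→0 (0)
 57  11000010→1 (0)
 58  10000100→1 (0)
 59  00001000→0 (1)
 60  00010001→0 (0)
 61  00100010→0 (1)
 62  01000101→0 (1)
 63  10001011→1 (1)
 64  00010111→0 (0)
 65  00101110→0 (1)
 66  01011101→0 (0)
 67  10111010→1 (1)
 68  01110101→0 (1)

011011101110010101001010001001011010001100111001111000110110000100010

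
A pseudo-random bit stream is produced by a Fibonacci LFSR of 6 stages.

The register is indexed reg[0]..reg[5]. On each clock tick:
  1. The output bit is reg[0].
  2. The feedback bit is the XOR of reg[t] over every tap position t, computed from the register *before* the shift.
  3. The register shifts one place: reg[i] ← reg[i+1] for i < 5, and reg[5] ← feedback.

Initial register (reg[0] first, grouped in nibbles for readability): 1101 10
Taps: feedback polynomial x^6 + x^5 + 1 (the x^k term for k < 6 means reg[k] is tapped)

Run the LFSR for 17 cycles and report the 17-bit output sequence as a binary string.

11011010010011100

k : reg_k → out_k, fb_k
0: 110110 → 1, fb=1
1: 101101 → 1, fb=0
2: 011010 → 0, fb=0
3: 110100 → 1, fb=1
4: 101001 → 1, fb=0
5: 010010 → 0, fb=0
6: 100100 → 1, fb=1
7: 001001 → 0, fb=1
8: 010011 → 0, fb=1
9: 100111 → 1, fb=0
10: 001110 → 0, fb=0
11: 011100 → 0, fb=0
12: 111000 → 1, fb=1
13: 110001 → 1, fb=0
14: 100010 → 1, fb=1
15: 000101 → 0, fb=1
16: 001011 → 0, fb=1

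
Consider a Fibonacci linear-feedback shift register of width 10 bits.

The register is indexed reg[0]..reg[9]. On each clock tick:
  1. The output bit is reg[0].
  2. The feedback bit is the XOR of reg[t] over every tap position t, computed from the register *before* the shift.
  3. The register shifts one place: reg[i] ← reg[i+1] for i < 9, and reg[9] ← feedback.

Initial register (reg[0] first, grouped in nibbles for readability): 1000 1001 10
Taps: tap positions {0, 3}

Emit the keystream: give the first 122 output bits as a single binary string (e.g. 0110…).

tick  register→output (feedback)
  0  1000100110→1 (1)
  1  0001001101→0 (1)
  2  0010011011→0 (0)
  3  0100110110→0 (0)
  4  1001101100→1 (0)
  5  0011011000→0 (1)
  6  0110110001→0 (0)
  7  1101100010→1 (0)
  8  1011000100→1 (0)
  9  0110001000→0 (0)
 10  1100010000→1 (1)
 11  1000100001→1 (1)
 12  0001000011→0 (1)
 13  0010000111→0 (0)
 14  0100001110→0 (0)
 15  1000011100→1 (1)
 16  0000111001→0 (0)
 17  0001110010→0 (1)
 18  0011100101→0 (1)
 19  0111001011→0 (1)
 20  1110010111→1 (1)
 21  1100101111→1 (1)
 22  1001011111→1 (0)
 23  0010111110→0 (0)
 24  0101111100→0 (1)
 25  1011111001→1 (0)
 26  0111110010→0 (1)
 27  1111100101→1 (0)
 28  1111001010→1 (0)
 29  1110010100→1 (1)
 30  1100101001→1 (1)
 31  1001010011→1 (0)
 32  0010100110→0 (0)
 33  0101001100→0 (1)
 34  1010011001→1 (1)
 35  0100110011→0 (0)
 36  1001100110→1 (0)
 37  0011001100→0 (1)
 38  0110011001→0 (0)
 39  1100110010→1 (1)
 40  1001100101→1 (0)
 41  0011001010→0 (1)
 42  0110010101→0 (0)
 43  1100101010→1 (1)
 44  1001010101→1 (0)
 45  0010101010→0 (0)
 46  0101010100→0 (1)
 47  1010101001→1 (1)
 48  0101010011→0 (1)
 49  1010100111→1 (1)
 50  0101001111→0 (1)
 51  1010011111→1 (1)
 52  0100111111→0 (0)
 53  1001111110→1 (0)
 54  0011111100→0 (1)
 55  0111111001→0 (1)
 56  1111110011→1 (0)
 57  1111100110→1 (0)
 58  1111001100→1 (0)
 59  1110011000→1 (1)
 60  1100110001→1 (1)
 61  1001100011→1 (0)
 62  0011000110→0 (1)
 63  0110001101→0 (0)
 64  1100011010→1 (1)
 65  1000110101→1 (1)
 66  0001101011→0 (1)
 67  0011010111→0 (1)
 68  0110101111→0 (0)
 69  1101011110→1 (0)
 70  1010111100→1 (1)
 71  0101111001→0 (1)
 72  1011110011→1 (0)
 73  0111100110→0 (1)
 74  1111001101→1 (0)
 75  1110011010→1 (1)
 76  1100110101→1 (1)
 77  1001101011→1 (0)
 78  0011010110→0 (1)
 79  0110101101→0 (0)
 80  1101011010→1 (0)
 81  1010110100→1 (1)
 82  0101101001→0 (1)
 83  1011010011→1 (0)
 84  0110100110→0 (0)
 85  1101001100→1 (0)
 86  1010011000→1 (1)
 87  0100110001→0 (0)
 88  1001100010→1 (0)
 89  0011000100→0 (1)
 90  0110001001→0 (0)
 91  1100010010→1 (1)
 92  1000100101→1 (1)
 93  0001001011→0 (1)
 94  0010010111→0 (0)
 95  0100101110→0 (0)
 96  1001011100→1 (0)
 97  0010111000→0 (0)
 98  0101110000→0 (1)
 99  1011100001→1 (0)
100  0111000010→0 (1)
101  1110000101→1 (1)
102  1100001011→1 (1)
103  1000010111→1 (1)
104  0000101111→0 (0)
105  0001011110→0 (1)
106  0010111101→0 (0)
107  0101111010→0 (1)
108  1011110101→1 (0)
109  0111101010→0 (1)
110  1111010101→1 (0)
111  1110101010→1 (1)
112  1101010101→1 (0)
113  1010101010→1 (1)
114  0101010101→0 (1)
115  1010101011→1 (1)
116  0101010111→0 (1)
117  1010101111→1 (1)
118  0101011111→0 (1)
119  1010111111→1 (1)
120  0101111111→0 (1)
121  1011111111→1 (0)

10001001101100010000111001011111001010011001100101010100111111001100011010111100110101101001100010010111000010111101010101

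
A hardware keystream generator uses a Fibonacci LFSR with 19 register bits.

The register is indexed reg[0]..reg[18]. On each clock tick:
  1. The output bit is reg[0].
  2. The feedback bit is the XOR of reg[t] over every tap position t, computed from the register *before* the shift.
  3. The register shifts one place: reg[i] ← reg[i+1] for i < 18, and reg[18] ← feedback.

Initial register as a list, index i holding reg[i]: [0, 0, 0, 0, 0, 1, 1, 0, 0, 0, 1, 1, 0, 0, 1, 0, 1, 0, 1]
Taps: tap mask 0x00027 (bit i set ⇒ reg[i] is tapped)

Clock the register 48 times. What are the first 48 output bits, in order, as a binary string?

000001100011001010111010100110010100111011011100

k : reg_k → out_k, fb_k
0: 0000011000110010101 → 0, fb=1
1: 0000110001100101011 → 0, fb=1
2: 0001100011001010111 → 0, fb=0
3: 0011000110010101110 → 0, fb=1
4: 0110001100101011101 → 0, fb=0
5: 1100011001010111010 → 1, fb=1
6: 1000110010101110101 → 1, fb=0
7: 0001100101011101010 → 0, fb=0
8: 0011001010111010100 → 0, fb=1
9: 0110010101110101001 → 0, fb=1
10: 1100101011101010011 → 1, fb=0
11: 1001010111010100110 → 1, fb=0
12: 0010101110101001100 → 0, fb=1
13: 0101011101010011001 → 0, fb=0
14: 1010111010100110010 → 1, fb=1
15: 0101110101001100101 → 0, fb=0
16: 1011101010011001010 → 1, fb=0
17: 0111010100110010100 → 0, fb=1
18: 1110101001100101001 → 1, fb=1
19: 1101010011001010011 → 1, fb=1
20: 1010100110010100111 → 1, fb=0
21: 0101001100101001110 → 0, fb=1
22: 1010011001010011101 → 1, fb=1
23: 0100110010100111011 → 0, fb=0
24: 1001100101001110110 → 1, fb=1
25: 0011001010011101101 → 0, fb=1
26: 0110010100111011011 → 0, fb=1
27: 1100101001110110111 → 1, fb=0
28: 1001010011101101110 → 1, fb=0
29: 0010100111011011100 → 0, fb=1
30: 0101001110110111001 → 0, fb=1
31: 1010011101101110011 → 1, fb=1
32: 0100111011011100111 → 0, fb=0
33: 1001110110111001110 → 1, fb=0
34: 0011101101110011100 → 0, fb=1
35: 0111011011100111001 → 0, fb=1
36: 1110110111001110011 → 1, fb=0
37: 1101101110011100110 → 1, fb=0
38: 1011011100111001100 → 1, fb=1
39: 0110111001110011001 → 0, fb=1
40: 1101110011100110011 → 1, fb=1
41: 1011100111001100111 → 1, fb=0
42: 0111001110011001110 → 0, fb=0
43: 1110011100110011100 → 1, fb=0
44: 1100111001100111000 → 1, fb=1
45: 1001110011001110001 → 1, fb=0
46: 0011100110011100010 → 0, fb=1
47: 0111001100111000101 → 0, fb=0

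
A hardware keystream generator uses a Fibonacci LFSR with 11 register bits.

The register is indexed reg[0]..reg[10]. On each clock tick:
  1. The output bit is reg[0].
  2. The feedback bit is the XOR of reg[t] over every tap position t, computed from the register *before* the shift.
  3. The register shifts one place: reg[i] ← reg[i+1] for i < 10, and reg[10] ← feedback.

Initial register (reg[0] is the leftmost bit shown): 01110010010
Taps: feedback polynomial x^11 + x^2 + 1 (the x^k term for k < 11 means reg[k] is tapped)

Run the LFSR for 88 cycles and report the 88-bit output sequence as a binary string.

step | reg (before) | out | fb
   0 | 01110010010 | 0 | 1
   1 | 11100100101 | 1 | 0
   2 | 11001001010 | 1 | 1
   3 | 10010010101 | 1 | 1
   4 | 00100101011 | 0 | 1
   5 | 01001010111 | 0 | 0
   6 | 10010101110 | 1 | 1
   7 | 00101011101 | 0 | 1
   8 | 01010111011 | 0 | 0
   9 | 10101110110 | 1 | 0
  10 | 01011101100 | 0 | 0
  11 | 10111011000 | 1 | 0
  12 | 01110110000 | 0 | 1
  13 | 11101100001 | 1 | 0
  14 | 11011000010 | 1 | 1
  15 | 10110000101 | 1 | 0
  16 | 01100001010 | 0 | 1
  17 | 11000010101 | 1 | 1
  18 | 10000101011 | 1 | 1
  19 | 00001010111 | 0 | 0
  20 | 00010101110 | 0 | 0
  21 | 00101011100 | 0 | 1
  22 | 01010111001 | 0 | 0
  23 | 10101110010 | 1 | 0
  24 | 01011100100 | 0 | 0
  25 | 10111001000 | 1 | 0
  26 | 01110010000 | 0 | 1
  27 | 11100100001 | 1 | 0
  28 | 11001000010 | 1 | 1
  29 | 10010000101 | 1 | 1
  30 | 00100001011 | 0 | 1
  31 | 01000010111 | 0 | 0
  32 | 10000101110 | 1 | 1
  33 | 00001011101 | 0 | 0
  34 | 00010111010 | 0 | 0
  35 | 00101110100 | 0 | 1
  36 | 01011101001 | 0 | 0
  37 | 10111010010 | 1 | 0
  38 | 01110100100 | 0 | 1
  39 | 11101001001 | 1 | 0
  40 | 11010010010 | 1 | 1
  41 | 10100100101 | 1 | 0
  42 | 01001001010 | 0 | 0
  43 | 10010010100 | 1 | 1
  44 | 00100101001 | 0 | 1
  45 | 01001010011 | 0 | 0
  46 | 10010100110 | 1 | 1
  47 | 00101001101 | 0 | 1
  48 | 01010011011 | 0 | 0
  49 | 10100110110 | 1 | 0
  50 | 01001101100 | 0 | 0
  51 | 10011011000 | 1 | 1
  52 | 00110110001 | 0 | 1
  53 | 01101100011 | 0 | 1
  54 | 11011000111 | 1 | 1
  55 | 10110001111 | 1 | 0
  56 | 01100011110 | 0 | 1
  57 | 11000111101 | 1 | 1
  58 | 10001111011 | 1 | 1
  59 | 00011110111 | 0 | 0
  60 | 00111101110 | 0 | 1
  61 | 01111011101 | 0 | 1
  62 | 11110111011 | 1 | 0
  63 | 11101110110 | 1 | 0
  64 | 11011101100 | 1 | 1
  65 | 10111011001 | 1 | 0
  66 | 01110110010 | 0 | 1
  67 | 11101100101 | 1 | 0
  68 | 11011001010 | 1 | 1
  69 | 10110010101 | 1 | 0
  70 | 01100101010 | 0 | 1
  71 | 11001010101 | 1 | 1
  72 | 10010101011 | 1 | 1
  73 | 00101010111 | 0 | 1
  74 | 01010101111 | 0 | 0
  75 | 10101011110 | 1 | 0
  76 | 01010111100 | 0 | 0
  77 | 10101111000 | 1 | 0
  78 | 01011110000 | 0 | 0
  79 | 10111100000 | 1 | 0
  80 | 01111000000 | 0 | 1
  81 | 11110000001 | 1 | 0
  82 | 11100000010 | 1 | 0
  83 | 11000000100 | 1 | 1
  84 | 10000001001 | 1 | 1
  85 | 00000010011 | 0 | 0
  86 | 00000100110 | 0 | 0
  87 | 00001001100 | 0 | 0

0111001001010111011000010101110010000101110100100101001101100011110111011001010101111000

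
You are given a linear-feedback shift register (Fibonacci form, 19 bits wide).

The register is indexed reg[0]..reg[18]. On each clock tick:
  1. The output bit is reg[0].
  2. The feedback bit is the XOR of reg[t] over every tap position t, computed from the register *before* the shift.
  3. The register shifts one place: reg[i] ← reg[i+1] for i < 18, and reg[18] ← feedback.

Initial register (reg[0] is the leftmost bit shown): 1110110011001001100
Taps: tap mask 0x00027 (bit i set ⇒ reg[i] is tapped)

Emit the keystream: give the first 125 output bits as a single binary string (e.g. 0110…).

step | reg (before) | out | fb
   0 | 1110110011001001100 | 1 | 0
   1 | 1101100110010011000 | 1 | 0
   2 | 1011001100100110000 | 1 | 0
   3 | 0110011001001100000 | 0 | 1
   4 | 1100110010011000001 | 1 | 1
   5 | 1001100100110000011 | 1 | 1
   6 | 0011001001100000111 | 0 | 1
   7 | 0110010011000001111 | 0 | 1
   8 | 1100100110000011111 | 1 | 0
   9 | 1001001100000111110 | 1 | 1
  10 | 0010011000001111101 | 0 | 0
  11 | 0100110000011111010 | 0 | 0
  12 | 1001100000111110100 | 1 | 1
  13 | 0011000001111101001 | 0 | 1
  14 | 0110000011111010011 | 0 | 0
  15 | 1100000111110100110 | 1 | 0
  16 | 1000001111101001100 | 1 | 1
  17 | 0000011111010011001 | 0 | 1
  18 | 0000111110100110011 | 0 | 1
  19 | 0001111101001100111 | 0 | 1
  20 | 0011111010011001111 | 0 | 0
  21 | 0111110100110011110 | 0 | 1
  22 | 1111101001100111101 | 1 | 1
  23 | 1111010011001111011 | 1 | 0
  24 | 1110100110011110110 | 1 | 1
  25 | 1101001100111101101 | 1 | 0
  26 | 1010011001111011010 | 1 | 1
  27 | 0100110011110110101 | 0 | 0
  28 | 1001100111101101010 | 1 | 1
  29 | 0011001111011010101 | 0 | 1
  30 | 0110011110110101011 | 0 | 1
  31 | 1100111101101010111 | 1 | 1
  32 | 1001111011010101111 | 1 | 0
  33 | 0011110110101011110 | 0 | 0
  34 | 0111101101010111100 | 0 | 0
  35 | 1111011010101111000 | 1 | 0
  36 | 1110110101011110000 | 1 | 0
  37 | 1101101010111100000 | 1 | 0
  38 | 1011010101111000000 | 1 | 1
  39 | 0110101011110000001 | 0 | 0
  40 | 1101010111100000010 | 1 | 1
  41 | 1010101111000000101 | 1 | 0
  42 | 0101011110000001010 | 0 | 0
  43 | 1010111100000010100 | 1 | 1
  44 | 0101111000000101001 | 0 | 0
  45 | 1011110000001010010 | 1 | 1
  46 | 0111100000010100101 | 0 | 0
  47 | 1111000000101001010 | 1 | 1
  48 | 1110000001010010101 | 1 | 1
  49 | 1100000010100101011 | 1 | 0
  50 | 1000000101001010110 | 1 | 1
  51 | 0000001010010101101 | 0 | 0
  52 | 0000010100101011010 | 0 | 1
  53 | 0000101001010110101 | 0 | 0
  54 | 0001010010101101010 | 0 | 1
  55 | 0010100101011010101 | 0 | 1
  56 | 0101001010110101011 | 0 | 1
  57 | 1010010101101010111 | 1 | 1
  58 | 0100101011010101111 | 0 | 1
  59 | 1001010110101011111 | 1 | 0
  60 | 0010101101010111110 | 0 | 1
  61 | 0101011010101111101 | 0 | 0
  62 | 1010110101011111010 | 1 | 1
  63 | 0101101010111110101 | 0 | 1
  64 | 1011010101111101011 | 1 | 1
  65 | 0110101011111010111 | 0 | 0
  66 | 1101010111110101110 | 1 | 1
  67 | 1010101111101011101 | 1 | 0
  68 | 0101011111010111010 | 0 | 0
  69 | 1010111110101110100 | 1 | 1
  70 | 0101111101011101001 | 0 | 0
  71 | 1011111010111010010 | 1 | 1
  72 | 0111110101110100101 | 0 | 1
  73 | 1111101011101001011 | 1 | 1
  74 | 1111010111010010111 | 1 | 0
  75 | 1110101110100101110 | 1 | 1
  76 | 1101011101001011101 | 1 | 1
  77 | 1010111010010111011 | 1 | 1
  78 | 0101110100101110111 | 0 | 0
  79 | 1011101001011101110 | 1 | 0
  80 | 0111010010111011100 | 0 | 1
  81 | 1110100101110111001 | 1 | 1
  82 | 1101001011101110011 | 1 | 0
  83 | 1010010111011100110 | 1 | 1
  84 | 0100101110111001101 | 0 | 1
  85 | 1001011101110011011 | 1 | 0
  86 | 0010111011100110110 | 0 | 0
  87 | 0101110111001101100 | 0 | 0
  88 | 1011101110011011000 | 1 | 0
  89 | 0111011100110110000 | 0 | 1
  90 | 1110111001101100001 | 1 | 0
  91 | 1101110011011000010 | 1 | 1
  92 | 1011100110110000101 | 1 | 0
  93 | 0111001101100001010 | 0 | 0
  94 | 1110011011000010100 | 1 | 0
  95 | 1100110110000101000 | 1 | 1
  96 | 1001101100001010001 | 1 | 1
  97 | 0011011000010100011 | 0 | 0
  98 | 0110110000101000110 | 0 | 1
  99 | 1101100001010001101 | 1 | 0
 100 | 1011000010100011010 | 1 | 0
 101 | 0110000101000110100 | 0 | 0
 102 | 1100001010001101000 | 1 | 0
 103 | 1000010100011010000 | 1 | 0
 104 | 0000101000110100000 | 0 | 0
 105 | 0001010001101000000 | 0 | 1
 106 | 0010100011010000001 | 0 | 1
 107 | 0101000110100000011 | 0 | 1
 108 | 1010001101000000111 | 1 | 0
 109 | 0100011010000001110 | 0 | 0
 110 | 1000110100000011100 | 1 | 0
 111 | 0001101000000111000 | 0 | 0
 112 | 0011010000001110000 | 0 | 0
 113 | 0110100000011100000 | 0 | 0
 114 | 1101000000111000000 | 1 | 0
 115 | 1010000001110000000 | 1 | 0
 116 | 0100000011100000000 | 0 | 1
 117 | 1000000111000000001 | 1 | 1
 118 | 0000001110000000011 | 0 | 0
 119 | 0000011100000000110 | 0 | 1
 120 | 0000111000000001101 | 0 | 1
 121 | 0001110000000011011 | 0 | 1
 122 | 0011100000000110111 | 0 | 1
 123 | 0111000000001101111 | 0 | 0
 124 | 1110000000011011110 | 1 | 1

11101100110010011000001111101001100111101101010111100000010100101011010101111101011101001011101110011011000010100011010000001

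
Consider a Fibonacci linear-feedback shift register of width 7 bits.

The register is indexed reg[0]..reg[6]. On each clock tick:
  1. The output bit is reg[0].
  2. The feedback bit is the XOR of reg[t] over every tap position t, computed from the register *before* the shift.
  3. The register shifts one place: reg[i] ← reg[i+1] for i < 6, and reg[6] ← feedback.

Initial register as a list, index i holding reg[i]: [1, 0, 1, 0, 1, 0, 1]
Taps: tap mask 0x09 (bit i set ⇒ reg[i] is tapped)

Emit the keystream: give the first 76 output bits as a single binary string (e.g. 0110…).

1010101111101001010001101110001111111000011101111001011001001000000100010011

step | reg (before) | out | fb
   0 | 1010101 | 1 | 1
   1 | 0101011 | 0 | 1
   2 | 1010111 | 1 | 1
   3 | 0101111 | 0 | 1
   4 | 1011111 | 1 | 0
   5 | 0111110 | 0 | 1
   6 | 1111101 | 1 | 0
   7 | 1111010 | 1 | 0
   8 | 1110100 | 1 | 1
   9 | 1101001 | 1 | 0
  10 | 1010010 | 1 | 1
  11 | 0100101 | 0 | 0
  12 | 1001010 | 1 | 0
  13 | 0010100 | 0 | 0
  14 | 0101000 | 0 | 1
  15 | 1010001 | 1 | 1
  16 | 0100011 | 0 | 0
  17 | 1000110 | 1 | 1
  18 | 0001101 | 0 | 1
  19 | 0011011 | 0 | 1
  20 | 0110111 | 0 | 0
  21 | 1101110 | 1 | 0
  22 | 1011100 | 1 | 0
  23 | 0111000 | 0 | 1
  24 | 1110001 | 1 | 1
  25 | 1100011 | 1 | 1
  26 | 1000111 | 1 | 1
  27 | 0001111 | 0 | 1
  28 | 0011111 | 0 | 1
  29 | 0111111 | 0 | 1
  30 | 1111111 | 1 | 0
  31 | 1111110 | 1 | 0
  32 | 1111100 | 1 | 0
  33 | 1111000 | 1 | 0
  34 | 1110000 | 1 | 1
  35 | 1100001 | 1 | 1
  36 | 1000011 | 1 | 1
  37 | 0000111 | 0 | 0
  38 | 0001110 | 0 | 1
  39 | 0011101 | 0 | 1
  40 | 0111011 | 0 | 1
  41 | 1110111 | 1 | 1
  42 | 1101111 | 1 | 0
  43 | 1011110 | 1 | 0
  44 | 0111100 | 0 | 1
  45 | 1111001 | 1 | 0
  46 | 1110010 | 1 | 1
  47 | 1100101 | 1 | 1
  48 | 1001011 | 1 | 0
  49 | 0010110 | 0 | 0
  50 | 0101100 | 0 | 1
  51 | 1011001 | 1 | 0
  52 | 0110010 | 0 | 0
  53 | 1100100 | 1 | 1
  54 | 1001001 | 1 | 0
  55 | 0010010 | 0 | 0
  56 | 0100100 | 0 | 0
  57 | 1001000 | 1 | 0
  58 | 0010000 | 0 | 0
  59 | 0100000 | 0 | 0
  60 | 1000000 | 1 | 1
  61 | 0000001 | 0 | 0
  62 | 0000010 | 0 | 0
  63 | 0000100 | 0 | 0
  64 | 0001000 | 0 | 1
  65 | 0010001 | 0 | 0
  66 | 0100010 | 0 | 0
  67 | 1000100 | 1 | 1
  68 | 0001001 | 0 | 1
  69 | 0010011 | 0 | 0
  70 | 0100110 | 0 | 0
  71 | 1001100 | 1 | 0
  72 | 0011000 | 0 | 1
  73 | 0110001 | 0 | 0
  74 | 1100010 | 1 | 1
  75 | 1000101 | 1 | 1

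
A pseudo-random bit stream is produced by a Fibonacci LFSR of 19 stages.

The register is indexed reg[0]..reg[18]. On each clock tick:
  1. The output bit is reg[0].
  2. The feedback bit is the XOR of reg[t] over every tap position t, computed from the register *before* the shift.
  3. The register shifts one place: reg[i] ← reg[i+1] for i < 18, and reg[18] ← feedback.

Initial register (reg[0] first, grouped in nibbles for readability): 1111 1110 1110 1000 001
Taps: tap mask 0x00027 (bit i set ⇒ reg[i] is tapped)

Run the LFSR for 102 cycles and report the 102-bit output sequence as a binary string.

step | reg (before) | out | fb
   0 | 1111111011101000001 | 1 | 0
   1 | 1111110111010000010 | 1 | 0
   2 | 1111101110100000100 | 1 | 1
   3 | 1111011101000001001 | 1 | 0
   4 | 1110111010000010010 | 1 | 0
   5 | 1101110100000100100 | 1 | 1
   6 | 1011101000001001001 | 1 | 0
   7 | 0111010000010010010 | 0 | 1
   8 | 1110100000100100101 | 1 | 1
   9 | 1101000001001001011 | 1 | 0
  10 | 1010000010010010110 | 1 | 0
  11 | 0100000100100101100 | 0 | 1
  12 | 1000001001001011001 | 1 | 1
  13 | 0000010010010110011 | 0 | 1
  14 | 0000100100101100111 | 0 | 0
  15 | 0001001001011001110 | 0 | 0
  16 | 0010010010110011100 | 0 | 0
  17 | 0100100101100111000 | 0 | 1
  18 | 1001001011001110001 | 1 | 1
  19 | 0010010110011100011 | 0 | 0
  20 | 0100101100111000110 | 0 | 1
  21 | 1001011001110001101 | 1 | 0
  22 | 0010110011100011010 | 0 | 0
  23 | 0101100111000110100 | 0 | 1
  24 | 1011001110001101001 | 1 | 0
  25 | 0110011100011010010 | 0 | 1
  26 | 1100111000110100101 | 1 | 1
  27 | 1001110001101001011 | 1 | 0
  28 | 0011100011010010110 | 0 | 1
  29 | 0111000110100101101 | 0 | 0
  30 | 1110001101001011010 | 1 | 1
  31 | 1100011010010110101 | 1 | 1
  32 | 1000110100101101011 | 1 | 0
  33 | 0001101001011010110 | 0 | 0
  34 | 0011010010110101100 | 0 | 0
  35 | 0110100101101011000 | 0 | 0
  36 | 1101001011010110000 | 1 | 0
  37 | 1010010110101100000 | 1 | 1
  38 | 0100101101011000001 | 0 | 1
  39 | 1001011010110000011 | 1 | 0
  40 | 0010110101100000110 | 0 | 0
  41 | 0101101011000001100 | 0 | 1
  42 | 1011010110000011001 | 1 | 1
  43 | 0110101100000110011 | 0 | 0
  44 | 1101011000001100110 | 1 | 1
  45 | 1010110000011001101 | 1 | 1
  46 | 0101100000110011011 | 0 | 1
  47 | 1011000001100110111 | 1 | 0
  48 | 0110000011001101110 | 0 | 0
  49 | 1100000110011011100 | 1 | 0
  50 | 1000001100110111000 | 1 | 1
  51 | 0000011001101110001 | 0 | 1
  52 | 0000110011011100011 | 0 | 1
  53 | 0001100110111000111 | 0 | 0
  54 | 0011001101110001110 | 0 | 1
  55 | 0110011011100011101 | 0 | 1
  56 | 1100110111000111011 | 1 | 1
  57 | 1001101110001110111 | 1 | 1
  58 | 0011011100011101111 | 0 | 0
  59 | 0110111000111011110 | 0 | 1
  60 | 1101110001110111101 | 1 | 1
  61 | 1011100011101111011 | 1 | 0
  62 | 0111000111011110110 | 0 | 0
  63 | 1110001110111101100 | 1 | 1
  64 | 1100011101111011001 | 1 | 1
  65 | 1000111011110110011 | 1 | 0
  66 | 0001110111101100110 | 0 | 1
  67 | 0011101111011001101 | 0 | 1
  68 | 0111011110110011011 | 0 | 1
  69 | 1110111101100110111 | 1 | 0
  70 | 1101111011001101110 | 1 | 1
  71 | 1011110110011011101 | 1 | 1
  72 | 0111101100110111011 | 0 | 0
  73 | 1111011001101110110 | 1 | 0
  74 | 1110110011011101100 | 1 | 0
  75 | 1101100110111011000 | 1 | 0
  76 | 1011001101110110000 | 1 | 0
  77 | 0110011011101100000 | 0 | 1
  78 | 1100110111011000001 | 1 | 1
  79 | 1001101110110000011 | 1 | 1
  80 | 0011011101100000111 | 0 | 0
  81 | 0110111011000001110 | 0 | 1
  82 | 1101110110000011101 | 1 | 1
  83 | 1011101100000111011 | 1 | 0
  84 | 0111011000001110110 | 0 | 1
  85 | 1110110000011101101 | 1 | 0
  86 | 1101100000111011010 | 1 | 0
  87 | 1011000001110110100 | 1 | 0
  88 | 0110000011101101000 | 0 | 0
  89 | 1100000111011010000 | 1 | 0
  90 | 1000001110110100000 | 1 | 1
  91 | 0000011101101000001 | 0 | 1
  92 | 0000111011010000011 | 0 | 1
  93 | 0001110110100000111 | 0 | 1
  94 | 0011101101000001111 | 0 | 1
  95 | 0111011010000011111 | 0 | 1
  96 | 1110110100000111111 | 1 | 0
  97 | 1101101000001111110 | 1 | 0
  98 | 1011010000011111100 | 1 | 1
  99 | 0110100000111111001 | 0 | 0
 100 | 1101000001111110010 | 1 | 0
 101 | 1010000011111100100 | 1 | 0

111111101110100000100100101100111000110100101101011000001100110111000111011110110011011101100000111011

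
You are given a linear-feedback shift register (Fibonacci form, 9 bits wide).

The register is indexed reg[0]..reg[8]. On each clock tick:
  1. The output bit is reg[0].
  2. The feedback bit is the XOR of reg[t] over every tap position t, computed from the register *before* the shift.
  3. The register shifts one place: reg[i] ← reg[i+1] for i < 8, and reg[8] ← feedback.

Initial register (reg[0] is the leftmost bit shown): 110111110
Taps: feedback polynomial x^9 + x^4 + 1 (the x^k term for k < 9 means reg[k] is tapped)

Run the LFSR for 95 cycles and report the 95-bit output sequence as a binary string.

11011111000101110011001000001001010011101101000111100111110011011000101010010001110001101101010

k : reg_k → out_k, fb_k
0: 110111110 → 1, fb=0
1: 101111100 → 1, fb=0
2: 011111000 → 0, fb=1
3: 111110001 → 1, fb=0
4: 111100010 → 1, fb=1
5: 111000101 → 1, fb=1
6: 110001011 → 1, fb=1
7: 100010111 → 1, fb=0
8: 000101110 → 0, fb=0
9: 001011100 → 0, fb=1
10: 010111001 → 0, fb=1
11: 101110011 → 1, fb=0
12: 011100110 → 0, fb=0
13: 111001100 → 1, fb=1
14: 110011001 → 1, fb=0
15: 100110010 → 1, fb=0
16: 001100100 → 0, fb=0
17: 011001000 → 0, fb=0
18: 110010000 → 1, fb=0
19: 100100000 → 1, fb=1
20: 001000001 → 0, fb=0
21: 010000010 → 0, fb=0
22: 100000100 → 1, fb=1
23: 000001001 → 0, fb=0
24: 000010010 → 0, fb=1
25: 000100101 → 0, fb=0
26: 001001010 → 0, fb=0
27: 010010100 → 0, fb=1
28: 100101001 → 1, fb=1
29: 001010011 → 0, fb=1
30: 010100111 → 0, fb=0
31: 101001110 → 1, fb=1
32: 010011101 → 0, fb=1
33: 100111011 → 1, fb=0
34: 001110110 → 0, fb=1
35: 011101101 → 0, fb=0
36: 111011010 → 1, fb=0
37: 110110100 → 1, fb=0
38: 101101000 → 1, fb=1
39: 011010001 → 0, fb=1
40: 110100011 → 1, fb=1
41: 101000111 → 1, fb=1
42: 010001111 → 0, fb=0
43: 100011110 → 1, fb=0
44: 000111100 → 0, fb=1
45: 001111001 → 0, fb=1
46: 011110011 → 0, fb=1
47: 111100111 → 1, fb=1
48: 111001111 → 1, fb=1
49: 110011111 → 1, fb=0
50: 100111110 → 1, fb=0
51: 001111100 → 0, fb=1
52: 011111001 → 0, fb=1
53: 111110011 → 1, fb=0
54: 111100110 → 1, fb=1
55: 111001101 → 1, fb=1
56: 110011011 → 1, fb=0
57: 100110110 → 1, fb=0
58: 001101100 → 0, fb=0
59: 011011000 → 0, fb=1
60: 110110001 → 1, fb=0
61: 101100010 → 1, fb=1
62: 011000101 → 0, fb=0
63: 110001010 → 1, fb=1
64: 100010101 → 1, fb=0
65: 000101010 → 0, fb=0
66: 001010100 → 0, fb=1
67: 010101001 → 0, fb=0
68: 101010010 → 1, fb=0
69: 010100100 → 0, fb=0
70: 101001000 → 1, fb=1
71: 010010001 → 0, fb=1
72: 100100011 → 1, fb=1
73: 001000111 → 0, fb=0
74: 010001110 → 0, fb=0
75: 100011100 → 1, fb=0
76: 000111000 → 0, fb=1
77: 001110001 → 0, fb=1
78: 011100011 → 0, fb=0
79: 111000110 → 1, fb=1
80: 110001101 → 1, fb=1
81: 100011011 → 1, fb=0
82: 000110110 → 0, fb=1
83: 001101101 → 0, fb=0
84: 011011010 → 0, fb=1
85: 110110101 → 1, fb=0
86: 101101010 → 1, fb=1
87: 011010101 → 0, fb=1
88: 110101011 → 1, fb=1
89: 101010111 → 1, fb=0
90: 010101110 → 0, fb=0
91: 101011100 → 1, fb=0
92: 010111000 → 0, fb=1
93: 101110001 → 1, fb=0
94: 011100010 → 0, fb=0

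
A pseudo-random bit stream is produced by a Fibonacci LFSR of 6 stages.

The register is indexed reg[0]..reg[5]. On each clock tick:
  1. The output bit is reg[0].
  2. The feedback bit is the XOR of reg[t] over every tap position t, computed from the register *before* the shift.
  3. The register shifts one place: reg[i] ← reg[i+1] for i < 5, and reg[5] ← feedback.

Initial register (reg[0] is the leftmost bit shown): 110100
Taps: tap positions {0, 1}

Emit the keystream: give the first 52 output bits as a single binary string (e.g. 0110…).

k : reg_k → out_k, fb_k
0: 110100 → 1, fb=0
1: 101000 → 1, fb=1
2: 010001 → 0, fb=1
3: 100011 → 1, fb=1
4: 000111 → 0, fb=0
5: 001110 → 0, fb=0
6: 011100 → 0, fb=1
7: 111001 → 1, fb=0
8: 110010 → 1, fb=0
9: 100100 → 1, fb=1
10: 001001 → 0, fb=0
11: 010010 → 0, fb=1
12: 100101 → 1, fb=1
13: 001011 → 0, fb=0
14: 010110 → 0, fb=1
15: 101101 → 1, fb=1
16: 011011 → 0, fb=1
17: 110111 → 1, fb=0
18: 101110 → 1, fb=1
19: 011101 → 0, fb=1
20: 111011 → 1, fb=0
21: 110110 → 1, fb=0
22: 101100 → 1, fb=1
23: 011001 → 0, fb=1
24: 110011 → 1, fb=0
25: 100110 → 1, fb=1
26: 001101 → 0, fb=0
27: 011010 → 0, fb=1
28: 110101 → 1, fb=0
29: 101010 → 1, fb=1
30: 010101 → 0, fb=1
31: 101011 → 1, fb=1
32: 010111 → 0, fb=1
33: 101111 → 1, fb=1
34: 011111 → 0, fb=1
35: 111111 → 1, fb=0
36: 111110 → 1, fb=0
37: 111100 → 1, fb=0
38: 111000 → 1, fb=0
39: 110000 → 1, fb=0
40: 100000 → 1, fb=1
41: 000001 → 0, fb=0
42: 000010 → 0, fb=0
43: 000100 → 0, fb=0
44: 001000 → 0, fb=0
45: 010000 → 0, fb=1
46: 100001 → 1, fb=1
47: 000011 → 0, fb=0
48: 000110 → 0, fb=0
49: 001100 → 0, fb=0
50: 011000 → 0, fb=1
51: 110001 → 1, fb=0

1101000111001001011011101100110101011111100000100001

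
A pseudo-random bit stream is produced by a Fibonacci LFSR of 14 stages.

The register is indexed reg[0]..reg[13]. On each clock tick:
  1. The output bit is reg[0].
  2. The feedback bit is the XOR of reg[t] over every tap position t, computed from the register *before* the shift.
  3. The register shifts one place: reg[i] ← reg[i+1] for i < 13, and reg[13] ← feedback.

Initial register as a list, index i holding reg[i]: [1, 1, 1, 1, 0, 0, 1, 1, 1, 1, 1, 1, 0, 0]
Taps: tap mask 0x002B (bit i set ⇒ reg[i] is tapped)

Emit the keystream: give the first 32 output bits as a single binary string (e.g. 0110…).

11110011111100111101011111000000

step | reg (before) | out | fb
   0 | 11110011111100 | 1 | 1
   1 | 11100111111001 | 1 | 1
   2 | 11001111110011 | 1 | 1
   3 | 10011111100111 | 1 | 1
   4 | 00111111001111 | 0 | 0
   5 | 01111110011110 | 0 | 1
   6 | 11111100111101 | 1 | 0
   7 | 11111001111010 | 1 | 1
   8 | 11110011110101 | 1 | 1
   9 | 11100111101011 | 1 | 1
  10 | 11001111010111 | 1 | 1
  11 | 10011110101111 | 1 | 1
  12 | 00111101011111 | 0 | 0
  13 | 01111010111110 | 0 | 0
  14 | 11110101111100 | 1 | 0
  15 | 11101011111000 | 1 | 0
  16 | 11010111110000 | 1 | 0
  17 | 10101111100000 | 1 | 0
  18 | 01011111000000 | 0 | 1
  19 | 10111110000001 | 1 | 1
  20 | 01111100000011 | 0 | 1
  21 | 11111000000111 | 1 | 1
  22 | 11110000001111 | 1 | 1
  23 | 11100000011111 | 1 | 0
  24 | 11000000111110 | 1 | 0
  25 | 10000001111100 | 1 | 1
  26 | 00000011111001 | 0 | 0
  27 | 00000111110010 | 0 | 1
  28 | 00001111100101 | 0 | 1
  29 | 00011111001011 | 0 | 0
  30 | 00111110010110 | 0 | 0
  31 | 01111100101100 | 0 | 1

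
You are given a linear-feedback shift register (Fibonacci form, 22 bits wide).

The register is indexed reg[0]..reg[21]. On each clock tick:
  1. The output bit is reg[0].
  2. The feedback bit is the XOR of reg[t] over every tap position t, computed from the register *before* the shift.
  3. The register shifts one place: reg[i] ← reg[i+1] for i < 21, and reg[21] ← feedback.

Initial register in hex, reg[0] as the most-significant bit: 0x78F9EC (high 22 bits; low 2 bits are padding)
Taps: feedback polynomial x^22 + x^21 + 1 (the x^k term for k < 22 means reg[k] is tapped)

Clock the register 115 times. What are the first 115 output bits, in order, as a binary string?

0111100011111001111011101011110101000101001011001010011000011000110111001110111110111101101000101101010010100100111

step | reg (before) | out | fb
   0 | 0111100011111001111011 | 0 | 1
   1 | 1111000111110011110111 | 1 | 0
   2 | 1110001111100111101110 | 1 | 1
   3 | 1100011111001111011101 | 1 | 0
   4 | 1000111110011110111010 | 1 | 1
   5 | 0001111100111101110101 | 0 | 1
   6 | 0011111001111011101011 | 0 | 1
   7 | 0111110011110111010111 | 0 | 1
   8 | 1111100111101110101111 | 1 | 0
   9 | 1111001111011101011110 | 1 | 1
  10 | 1110011110111010111101 | 1 | 0
  11 | 1100111101110101111010 | 1 | 1
  12 | 1001111011101011110101 | 1 | 0
  13 | 0011110111010111101010 | 0 | 0
  14 | 0111101110101111010100 | 0 | 0
  15 | 1111011101011110101000 | 1 | 1
  16 | 1110111010111101010001 | 1 | 0
  17 | 1101110101111010100010 | 1 | 1
  18 | 1011101011110101000101 | 1 | 0
  19 | 0111010111101010001010 | 0 | 0
  20 | 1110101111010100010100 | 1 | 1
  21 | 1101011110101000101001 | 1 | 0
  22 | 1010111101010001010010 | 1 | 1
  23 | 0101111010100010100101 | 0 | 1
  24 | 1011110101000101001011 | 1 | 0
  25 | 0111101010001010010110 | 0 | 0
  26 | 1111010100010100101100 | 1 | 1
  27 | 1110101000101001011001 | 1 | 0
  28 | 1101010001010010110010 | 1 | 1
  29 | 1010100010100101100101 | 1 | 0
  30 | 0101000101001011001010 | 0 | 0
  31 | 1010001010010110010100 | 1 | 1
  32 | 0100010100101100101001 | 0 | 1
  33 | 1000101001011001010011 | 1 | 0
  34 | 0001010010110010100110 | 0 | 0
  35 | 0010100101100101001100 | 0 | 0
  36 | 0101001011001010011000 | 0 | 0
  37 | 1010010110010100110000 | 1 | 1
  38 | 0100101100101001100001 | 0 | 1
  39 | 1001011001010011000011 | 1 | 0
  40 | 0010110010100110000110 | 0 | 0
  41 | 0101100101001100001100 | 0 | 0
  42 | 1011001010011000011000 | 1 | 1
  43 | 0110010100110000110001 | 0 | 1
  44 | 1100101001100001100011 | 1 | 0
  45 | 1001010011000011000110 | 1 | 1
  46 | 0010100110000110001101 | 0 | 1
  47 | 0101001100001100011011 | 0 | 1
  48 | 1010011000011000110111 | 1 | 0
  49 | 0100110000110001101110 | 0 | 0
  50 | 1001100001100011011100 | 1 | 1
  51 | 0011000011000110111001 | 0 | 1
  52 | 0110000110001101110011 | 0 | 1
  53 | 1100001100011011100111 | 1 | 0
  54 | 1000011000110111001110 | 1 | 1
  55 | 0000110001101110011101 | 0 | 1
  56 | 0001100011011100111011 | 0 | 1
  57 | 0011000110111001110111 | 0 | 1
  58 | 0110001101110011101111 | 0 | 1
  59 | 1100011011100111011111 | 1 | 0
  60 | 1000110111001110111110 | 1 | 1
  61 | 0001101110011101111101 | 0 | 1
  62 | 0011011100111011111011 | 0 | 1
  63 | 0110111001110111110111 | 0 | 1
  64 | 1101110011101111101111 | 1 | 0
  65 | 1011100111011111011110 | 1 | 1
  66 | 0111001110111110111101 | 0 | 1
  67 | 1110011101111101111011 | 1 | 0
  68 | 1100111011111011110110 | 1 | 1
  69 | 1001110111110111101101 | 1 | 0
  70 | 0011101111101111011010 | 0 | 0
  71 | 0111011111011110110100 | 0 | 0
  72 | 1110111110111101101000 | 1 | 1
  73 | 1101111101111011010001 | 1 | 0
  74 | 1011111011110110100010 | 1 | 1
  75 | 0111110111101101000101 | 0 | 1
  76 | 1111101111011010001011 | 1 | 0
  77 | 1111011110110100010110 | 1 | 1
  78 | 1110111101101000101101 | 1 | 0
  79 | 1101111011010001011010 | 1 | 1
  80 | 1011110110100010110101 | 1 | 0
  81 | 0111101101000101101010 | 0 | 0
  82 | 1111011010001011010100 | 1 | 1
  83 | 1110110100010110101001 | 1 | 0
  84 | 1101101000101101010010 | 1 | 1
  85 | 1011010001011010100101 | 1 | 0
  86 | 0110100010110101001010 | 0 | 0
  87 | 1101000101101010010100 | 1 | 1
  88 | 1010001011010100101001 | 1 | 0
  89 | 0100010110101001010010 | 0 | 0
  90 | 1000101101010010100100 | 1 | 1
  91 | 0001011010100101001001 | 0 | 1
  92 | 0010110101001010010011 | 0 | 1
  93 | 0101101010010100100111 | 0 | 1
  94 | 1011010100101001001111 | 1 | 0
  95 | 0110101001010010011110 | 0 | 0
  96 | 1101010010100100111100 | 1 | 1
  97 | 1010100101001001111001 | 1 | 0
  98 | 0101001010010011110010 | 0 | 0
  99 | 1010010100100111100100 | 1 | 1
 100 | 0100101001001111001001 | 0 | 1
 101 | 1001010010011110010011 | 1 | 0
 102 | 0010100100111100100110 | 0 | 0
 103 | 0101001001111001001100 | 0 | 0
 104 | 1010010011110010011000 | 1 | 1
 105 | 0100100111100100110001 | 0 | 1
 106 | 1001001111001001100011 | 1 | 0
 107 | 0010011110010011000110 | 0 | 0
 108 | 0100111100100110001100 | 0 | 0
 109 | 1001111001001100011000 | 1 | 1
 110 | 0011110010011000110001 | 0 | 1
 111 | 0111100100110001100011 | 0 | 1
 112 | 1111001001100011000111 | 1 | 0
 113 | 1110010011000110001110 | 1 | 1
 114 | 1100100110001100011101 | 1 | 0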